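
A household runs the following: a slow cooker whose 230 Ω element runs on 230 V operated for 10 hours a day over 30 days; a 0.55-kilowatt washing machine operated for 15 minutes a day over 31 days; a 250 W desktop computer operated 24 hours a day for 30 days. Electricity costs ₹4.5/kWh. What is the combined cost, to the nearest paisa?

slow cooker: Power = V²/R = 230²/230 = 230 W = 0.23 kW
slow cooker: Runtime = 10 h/day × 30 days = 300 h
slow cooker: 0.23 kW × 300 h = 69 kWh
washing machine: Runtime = 15 min × 31 = 465 min = 7.75 h
washing machine: 0.55 kW × 7.75 h = 4.2625 kWh
desktop computer: Runtime = 24 h × 30 = 720 h
desktop computer: 0.25 kW × 720 h = 180 kWh
Total energy = 253.2625 kWh
Cost = 253.2625 × ₹4.5 = ₹1139.68

₹1139.68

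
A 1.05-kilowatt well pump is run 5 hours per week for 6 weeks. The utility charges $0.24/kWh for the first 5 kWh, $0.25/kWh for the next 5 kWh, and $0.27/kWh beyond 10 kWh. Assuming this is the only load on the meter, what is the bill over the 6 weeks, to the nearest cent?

$8.26

Runtime = 5 h/week × 6 weeks = 30 h
Energy = 1.05 kW × 30 h = 31.5 kWh
Tier 1 (0–5 kWh): 5 × $0.24 = $1.2
Tier 2 (5–10 kWh): 5 × $0.25 = $1.25
Above 10 kWh: 21.5 × $0.27 = $5.805
Bill = $8.26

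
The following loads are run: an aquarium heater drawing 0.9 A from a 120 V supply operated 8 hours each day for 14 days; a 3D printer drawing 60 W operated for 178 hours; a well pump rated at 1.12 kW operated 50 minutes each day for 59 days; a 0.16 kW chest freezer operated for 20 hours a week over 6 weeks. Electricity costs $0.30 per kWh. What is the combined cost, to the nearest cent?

$29.11

aquarium heater: Power = 0.9 A × 120 V = 108 W = 0.108 kW
aquarium heater: Runtime = 8 h/day × 14 days = 112 h
aquarium heater: 0.108 kW × 112 h = 12.096 kWh
3D printer: 0.06 kW × 178 h = 10.68 kWh
well pump: Runtime = 50 min × 59 = 2950 min = 49.166666… h
well pump: 1.12 kW × 49.166666… h = 55.066666… kWh
chest freezer: Runtime = 20 h/week × 6 weeks = 120 h
chest freezer: 0.16 kW × 120 h = 19.2 kWh
Total energy = 97.042666… kWh
Cost = 97.042666… × $0.30 = $29.11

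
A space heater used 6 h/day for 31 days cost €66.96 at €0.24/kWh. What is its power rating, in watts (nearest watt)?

Energy = €66.96 ÷ €0.24/kWh = 279 kWh
Runtime = 6 h/day × 31 days = 186 h
Power = 279 kWh ÷ 186 h = 1.5 kW = 1500 W

1500 W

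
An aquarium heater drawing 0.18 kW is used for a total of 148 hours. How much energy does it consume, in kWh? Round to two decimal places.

26.64 kWh

Energy = 0.18 kW × 148 h = 26.64 kWh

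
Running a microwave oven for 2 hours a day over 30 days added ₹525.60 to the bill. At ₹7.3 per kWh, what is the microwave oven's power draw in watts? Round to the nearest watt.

Energy = ₹525.60 ÷ ₹7.3/kWh = 72 kWh
Runtime = 2 h/day × 30 days = 60 h
Power = 72 kWh ÷ 60 h = 1.2 kW = 1200 W

1200 W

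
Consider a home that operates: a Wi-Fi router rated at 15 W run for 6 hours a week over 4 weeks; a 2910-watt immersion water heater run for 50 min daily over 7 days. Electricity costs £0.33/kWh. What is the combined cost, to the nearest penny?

Wi-Fi router: Runtime = 6 h/week × 4 weeks = 24 h
Wi-Fi router: 0.015 kW × 24 h = 0.36 kWh
immersion water heater: Runtime = 50 min × 7 = 350 min = 5.833333… h
immersion water heater: 2.91 kW × 5.833333… h = 16.975 kWh
Total energy = 17.335 kWh
Cost = 17.335 × £0.33 = £5.72

£5.72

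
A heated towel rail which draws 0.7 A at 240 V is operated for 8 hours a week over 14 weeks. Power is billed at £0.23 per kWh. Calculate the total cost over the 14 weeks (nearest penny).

£4.33

Power = 0.7 A × 240 V = 168 W = 0.168 kW
Runtime = 8 h/week × 14 weeks = 112 h
Energy = 0.168 kW × 112 h = 18.816 kWh
Cost = 18.816 kWh × £0.23/kWh = £4.33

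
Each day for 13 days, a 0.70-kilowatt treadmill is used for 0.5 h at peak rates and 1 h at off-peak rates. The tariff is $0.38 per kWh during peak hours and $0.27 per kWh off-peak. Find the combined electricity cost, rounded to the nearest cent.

$4.19

Peak energy = 0.7 kW × 0.5 h × 13 = 4.55 kWh
Off-peak energy = 0.7 kW × 1 h × 13 = 9.1 kWh
Cost = 4.55 × $0.38 + 9.1 × $0.27 = $1.729 + $2.457 = $4.19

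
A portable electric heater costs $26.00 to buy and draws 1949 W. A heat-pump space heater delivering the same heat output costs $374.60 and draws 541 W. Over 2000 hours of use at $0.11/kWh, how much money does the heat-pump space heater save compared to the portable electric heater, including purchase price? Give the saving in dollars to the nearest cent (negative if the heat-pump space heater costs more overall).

-$38.84

portable electric heater: $26.00 + (1949/1000) kW × 2000 h × $0.11 = $26.00 + $428.78 = $454.78
heat-pump space heater: $374.60 + (541/1000) kW × 2000 h × $0.11 = $374.60 + $119.02 = $493.62
Saving = $454.78 − $493.62 = −$38.84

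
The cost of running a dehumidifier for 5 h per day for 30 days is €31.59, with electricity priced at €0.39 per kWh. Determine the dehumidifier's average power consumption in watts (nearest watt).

540 W

Energy = €31.59 ÷ €0.39/kWh = 81 kWh
Runtime = 5 h/day × 30 days = 150 h
Power = 81 kWh ÷ 150 h = 0.54 kW = 540 W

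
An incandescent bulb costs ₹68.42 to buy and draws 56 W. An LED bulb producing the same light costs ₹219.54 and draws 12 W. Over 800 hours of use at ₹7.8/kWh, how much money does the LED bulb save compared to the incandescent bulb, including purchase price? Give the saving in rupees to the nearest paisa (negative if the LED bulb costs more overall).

₹123.44

incandescent bulb: ₹68.42 + (56/1000) kW × 800 h × ₹7.8 = ₹68.42 + ₹349.44 = ₹417.86
LED bulb: ₹219.54 + (12/1000) kW × 800 h × ₹7.8 = ₹219.54 + ₹74.88 = ₹294.42
Saving = ₹417.86 − ₹294.42 = ₹123.44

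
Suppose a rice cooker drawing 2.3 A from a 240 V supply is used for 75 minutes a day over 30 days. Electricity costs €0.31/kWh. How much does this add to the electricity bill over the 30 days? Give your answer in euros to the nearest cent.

Power = 2.3 A × 240 V = 552 W = 0.552 kW
Runtime = 75 min × 30 = 2250 min = 37.5 h
Energy = 0.552 kW × 37.5 h = 20.7 kWh
Cost = 20.7 kWh × €0.31/kWh = €6.42

€6.42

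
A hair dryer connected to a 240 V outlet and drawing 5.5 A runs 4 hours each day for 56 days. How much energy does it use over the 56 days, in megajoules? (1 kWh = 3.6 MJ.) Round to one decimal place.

Power = 5.5 A × 240 V = 1320 W = 1.32 kW
Runtime = 4 h/day × 56 days = 224 h
Energy = 1.32 kW × 224 h = 295.68 kWh
= 295.68 × 3.6 MJ = 1064.4 MJ

1064.4 MJ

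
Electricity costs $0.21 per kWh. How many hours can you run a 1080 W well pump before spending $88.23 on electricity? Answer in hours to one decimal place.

Energy available = $88.23 ÷ $0.21/kWh = 420.1429 kWh
Hours = 420.1429 kWh ÷ 1.08 kW = 389.0 h

389.0 h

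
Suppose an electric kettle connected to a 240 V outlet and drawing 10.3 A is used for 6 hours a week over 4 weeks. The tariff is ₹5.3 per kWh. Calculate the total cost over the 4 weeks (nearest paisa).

₹314.44

Power = 10.3 A × 240 V = 2472 W = 2.472 kW
Runtime = 6 h/week × 4 weeks = 24 h
Energy = 2.472 kW × 24 h = 59.328 kWh
Cost = 59.328 kWh × ₹5.3/kWh = ₹314.44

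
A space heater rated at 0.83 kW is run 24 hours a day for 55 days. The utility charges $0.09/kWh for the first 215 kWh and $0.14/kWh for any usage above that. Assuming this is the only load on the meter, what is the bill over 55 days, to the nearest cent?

Runtime = 24 h × 55 = 1320 h
Energy = 0.83 kW × 1320 h = 1095.6 kWh
Tier 1 (0–215 kWh): 215 × $0.09 = $19.35
Above 215 kWh: 880.6 × $0.14 = $123.284
Bill = $142.63

$142.63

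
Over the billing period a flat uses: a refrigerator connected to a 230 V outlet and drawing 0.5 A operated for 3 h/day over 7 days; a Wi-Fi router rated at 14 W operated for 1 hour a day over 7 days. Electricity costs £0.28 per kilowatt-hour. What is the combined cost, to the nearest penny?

£0.70

refrigerator: Power = 0.5 A × 230 V = 115 W = 0.115 kW
refrigerator: Runtime = 3 h/day × 7 days = 21 h
refrigerator: 0.115 kW × 21 h = 2.415 kWh
Wi-Fi router: Runtime = 1 h/day × 7 days = 7 h
Wi-Fi router: 0.014 kW × 7 h = 0.098 kWh
Total energy = 2.513 kWh
Cost = 2.513 × £0.28 = £0.70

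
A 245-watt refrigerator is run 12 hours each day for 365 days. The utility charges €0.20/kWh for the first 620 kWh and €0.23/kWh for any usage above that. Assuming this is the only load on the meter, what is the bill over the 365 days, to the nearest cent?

Runtime = 12 h/day × 365 days = 4380 h
Energy = 0.245 kW × 4380 h = 1073.1 kWh
Tier 1 (0–620 kWh): 620 × €0.20 = €124
Above 620 kWh: 453.1 × €0.23 = €104.213
Bill = €228.21

€228.21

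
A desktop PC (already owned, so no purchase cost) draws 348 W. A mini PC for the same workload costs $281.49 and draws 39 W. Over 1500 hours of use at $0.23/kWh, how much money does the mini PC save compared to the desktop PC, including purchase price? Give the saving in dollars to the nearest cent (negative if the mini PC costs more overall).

-$174.89

desktop PC: $0.00 + (348/1000) kW × 1500 h × $0.23 = $0.00 + $120.06 = $120.06
mini PC: $281.49 + (39/1000) kW × 1500 h × $0.23 = $281.49 + $13.455 = $294.945
Saving = $120.06 − $294.945 = −$174.885 → -$174.89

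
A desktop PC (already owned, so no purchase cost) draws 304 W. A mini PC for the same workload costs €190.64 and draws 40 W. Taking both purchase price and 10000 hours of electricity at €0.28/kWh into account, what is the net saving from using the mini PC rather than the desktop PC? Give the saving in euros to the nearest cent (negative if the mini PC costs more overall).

€548.56

desktop PC: €0.00 + (304/1000) kW × 10000 h × €0.28 = €0.00 + €851.2 = €851.2
mini PC: €190.64 + (40/1000) kW × 10000 h × €0.28 = €190.64 + €112 = €302.64
Saving = €851.2 − €302.64 = €548.56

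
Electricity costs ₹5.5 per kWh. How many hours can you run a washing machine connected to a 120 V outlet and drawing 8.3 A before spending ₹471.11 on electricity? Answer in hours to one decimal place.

86.0 h

Power = 8.3 A × 120 V = 996 W = 0.996 kW
Energy available = ₹471.11 ÷ ₹5.5/kWh = 85.6564 kWh
Hours = 85.6564 kWh ÷ 0.996 kW = 86.0 h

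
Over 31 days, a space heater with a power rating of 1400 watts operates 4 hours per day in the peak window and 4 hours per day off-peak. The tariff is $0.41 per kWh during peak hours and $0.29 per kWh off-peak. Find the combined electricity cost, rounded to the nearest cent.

Peak energy = 1.4 kW × 4 h × 31 = 173.6 kWh
Off-peak energy = 1.4 kW × 4 h × 31 = 173.6 kWh
Cost = 173.6 × $0.41 + 173.6 × $0.29 = $71.176 + $50.344 = $121.52

$121.52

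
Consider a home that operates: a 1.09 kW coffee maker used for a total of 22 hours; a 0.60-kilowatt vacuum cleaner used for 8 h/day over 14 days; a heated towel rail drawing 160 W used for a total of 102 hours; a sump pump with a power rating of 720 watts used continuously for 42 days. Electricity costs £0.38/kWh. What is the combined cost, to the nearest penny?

£316.64

coffee maker: 1.09 kW × 22 h = 23.98 kWh
vacuum cleaner: Runtime = 8 h/day × 14 days = 112 h
vacuum cleaner: 0.6 kW × 112 h = 67.2 kWh
heated towel rail: 0.16 kW × 102 h = 16.32 kWh
sump pump: Runtime = 24 h × 42 = 1008 h
sump pump: 0.72 kW × 1008 h = 725.76 kWh
Total energy = 833.26 kWh
Cost = 833.26 × £0.38 = £316.64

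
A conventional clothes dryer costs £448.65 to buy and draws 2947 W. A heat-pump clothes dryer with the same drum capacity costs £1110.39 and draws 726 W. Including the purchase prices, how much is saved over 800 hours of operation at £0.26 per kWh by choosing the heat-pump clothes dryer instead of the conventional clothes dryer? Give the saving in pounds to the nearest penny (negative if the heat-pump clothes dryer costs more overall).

-£199.77

conventional clothes dryer: £448.65 + (2947/1000) kW × 800 h × £0.26 = £448.65 + £612.976 = £1061.626
heat-pump clothes dryer: £1110.39 + (726/1000) kW × 800 h × £0.26 = £1110.39 + £151.008 = £1261.398
Saving = £1061.626 − £1261.398 = −£199.772 → -£199.77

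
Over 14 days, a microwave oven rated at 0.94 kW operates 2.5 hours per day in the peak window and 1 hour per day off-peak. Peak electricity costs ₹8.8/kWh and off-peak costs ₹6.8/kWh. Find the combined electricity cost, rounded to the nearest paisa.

Peak energy = 0.94 kW × 2.5 h × 14 = 32.9 kWh
Off-peak energy = 0.94 kW × 1 h × 14 = 13.16 kWh
Cost = 32.9 × ₹8.8 + 13.16 × ₹6.8 = ₹289.52 + ₹89.488 = ₹379.01

₹379.01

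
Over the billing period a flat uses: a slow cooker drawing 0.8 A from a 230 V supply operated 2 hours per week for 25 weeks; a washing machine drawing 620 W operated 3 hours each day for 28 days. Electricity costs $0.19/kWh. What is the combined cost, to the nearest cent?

$11.64

slow cooker: Power = 0.8 A × 230 V = 184 W = 0.184 kW
slow cooker: Runtime = 2 h/week × 25 weeks = 50 h
slow cooker: 0.184 kW × 50 h = 9.2 kWh
washing machine: Runtime = 3 h/day × 28 days = 84 h
washing machine: 0.62 kW × 84 h = 52.08 kWh
Total energy = 61.28 kWh
Cost = 61.28 × $0.19 = $11.64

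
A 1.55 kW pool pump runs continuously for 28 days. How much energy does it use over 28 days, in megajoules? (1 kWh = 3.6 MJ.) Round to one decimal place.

3749.8 MJ

Runtime = 24 h × 28 = 672 h
Energy = 1.55 kW × 672 h = 1041.6 kWh
= 1041.6 × 3.6 MJ = 3749.8 MJ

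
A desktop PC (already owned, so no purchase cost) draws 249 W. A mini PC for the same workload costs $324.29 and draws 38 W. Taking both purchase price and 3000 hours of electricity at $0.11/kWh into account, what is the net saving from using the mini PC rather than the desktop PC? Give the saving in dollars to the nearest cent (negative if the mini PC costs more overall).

-$254.66

desktop PC: $0.00 + (249/1000) kW × 3000 h × $0.11 = $0.00 + $82.17 = $82.17
mini PC: $324.29 + (38/1000) kW × 3000 h × $0.11 = $324.29 + $12.54 = $336.83
Saving = $82.17 − $336.83 = −$254.66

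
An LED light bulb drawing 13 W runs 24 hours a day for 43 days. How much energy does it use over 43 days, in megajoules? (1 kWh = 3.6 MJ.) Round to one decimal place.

Runtime = 24 h × 43 = 1032 h
Energy = 0.013 kW × 1032 h = 13.416 kWh
= 13.416 × 3.6 MJ = 48.3 MJ

48.3 MJ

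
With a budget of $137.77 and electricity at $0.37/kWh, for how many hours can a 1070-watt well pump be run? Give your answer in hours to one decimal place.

348.0 h

Energy available = $137.77 ÷ $0.37/kWh = 372.3514 kWh
Hours = 372.3514 kWh ÷ 1.07 kW = 348.0 h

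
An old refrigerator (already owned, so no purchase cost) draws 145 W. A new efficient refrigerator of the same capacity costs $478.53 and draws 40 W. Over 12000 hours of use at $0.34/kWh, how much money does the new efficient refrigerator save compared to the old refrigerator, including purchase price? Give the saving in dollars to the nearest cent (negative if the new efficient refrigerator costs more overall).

-$50.13

old refrigerator: $0.00 + (145/1000) kW × 12000 h × $0.34 = $0.00 + $591.6 = $591.6
new efficient refrigerator: $478.53 + (40/1000) kW × 12000 h × $0.34 = $478.53 + $163.2 = $641.73
Saving = $591.6 − $641.73 = −$50.13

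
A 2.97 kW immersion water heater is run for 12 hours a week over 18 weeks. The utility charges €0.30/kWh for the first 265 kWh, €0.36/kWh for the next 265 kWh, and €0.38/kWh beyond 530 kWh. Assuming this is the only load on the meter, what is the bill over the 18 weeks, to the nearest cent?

€217.28

Runtime = 12 h/week × 18 weeks = 216 h
Energy = 2.97 kW × 216 h = 641.52 kWh
Tier 1 (0–265 kWh): 265 × €0.30 = €79.5
Tier 2 (265–530 kWh): 265 × €0.36 = €95.4
Above 530 kWh: 111.52 × €0.38 = €42.3776
Bill = €217.28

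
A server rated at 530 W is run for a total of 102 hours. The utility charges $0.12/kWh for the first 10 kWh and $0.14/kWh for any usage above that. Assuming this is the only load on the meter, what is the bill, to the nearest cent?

$7.37

Energy = 0.53 kW × 102 h = 54.06 kWh
Tier 1 (0–10 kWh): 10 × $0.12 = $1.2
Above 10 kWh: 44.06 × $0.14 = $6.1684
Bill = $7.37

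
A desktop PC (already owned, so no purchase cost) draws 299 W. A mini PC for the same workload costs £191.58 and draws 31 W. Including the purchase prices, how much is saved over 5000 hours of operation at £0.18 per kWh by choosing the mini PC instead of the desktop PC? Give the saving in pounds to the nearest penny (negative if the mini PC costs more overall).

£49.62

desktop PC: £0.00 + (299/1000) kW × 5000 h × £0.18 = £0.00 + £269.1 = £269.1
mini PC: £191.58 + (31/1000) kW × 5000 h × £0.18 = £191.58 + £27.9 = £219.48
Saving = £269.1 − £219.48 = £49.62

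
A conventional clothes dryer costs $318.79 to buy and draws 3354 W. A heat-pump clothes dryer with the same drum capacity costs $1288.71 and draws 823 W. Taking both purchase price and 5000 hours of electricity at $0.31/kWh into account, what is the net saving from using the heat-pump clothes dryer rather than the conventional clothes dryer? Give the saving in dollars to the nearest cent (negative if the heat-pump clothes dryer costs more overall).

$2953.13

conventional clothes dryer: $318.79 + (3354/1000) kW × 5000 h × $0.31 = $318.79 + $5198.7 = $5517.49
heat-pump clothes dryer: $1288.71 + (823/1000) kW × 5000 h × $0.31 = $1288.71 + $1275.65 = $2564.36
Saving = $5517.49 − $2564.36 = $2953.13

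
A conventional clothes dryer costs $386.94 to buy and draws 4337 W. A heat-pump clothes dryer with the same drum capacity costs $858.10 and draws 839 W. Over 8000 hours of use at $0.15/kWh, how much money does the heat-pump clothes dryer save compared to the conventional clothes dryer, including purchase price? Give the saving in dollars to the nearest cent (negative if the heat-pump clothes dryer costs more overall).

conventional clothes dryer: $386.94 + (4337/1000) kW × 8000 h × $0.15 = $386.94 + $5204.4 = $5591.34
heat-pump clothes dryer: $858.10 + (839/1000) kW × 8000 h × $0.15 = $858.10 + $1006.8 = $1864.9
Saving = $5591.34 − $1864.9 = $3726.44

$3726.44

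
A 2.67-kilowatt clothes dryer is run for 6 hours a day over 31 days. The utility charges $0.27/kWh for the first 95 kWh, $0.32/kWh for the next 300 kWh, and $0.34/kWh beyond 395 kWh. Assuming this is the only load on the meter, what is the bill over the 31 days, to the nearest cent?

Runtime = 6 h/day × 31 days = 186 h
Energy = 2.67 kW × 186 h = 496.62 kWh
Tier 1 (0–95 kWh): 95 × $0.27 = $25.65
Tier 2 (95–395 kWh): 300 × $0.32 = $96
Above 395 kWh: 101.62 × $0.34 = $34.5508
Bill = $156.20

$156.20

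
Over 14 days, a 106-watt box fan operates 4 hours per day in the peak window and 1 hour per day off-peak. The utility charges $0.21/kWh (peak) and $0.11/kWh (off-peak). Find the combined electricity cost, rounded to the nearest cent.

Peak energy = 0.106 kW × 4 h × 14 = 5.936 kWh
Off-peak energy = 0.106 kW × 1 h × 14 = 1.484 kWh
Cost = 5.936 × $0.21 + 1.484 × $0.11 = $1.24656 + $0.16324 = $1.41

$1.41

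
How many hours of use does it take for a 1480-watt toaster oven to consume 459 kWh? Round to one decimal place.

310.1 h

Hours = 459 kWh ÷ 1.48 kW = 310.1 h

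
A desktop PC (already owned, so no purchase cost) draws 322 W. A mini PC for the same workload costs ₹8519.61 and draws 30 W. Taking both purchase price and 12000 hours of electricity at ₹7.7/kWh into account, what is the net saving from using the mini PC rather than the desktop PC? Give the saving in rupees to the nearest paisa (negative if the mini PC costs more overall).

desktop PC: ₹0.00 + (322/1000) kW × 12000 h × ₹7.7 = ₹0.00 + ₹29752.8 = ₹29752.8
mini PC: ₹8519.61 + (30/1000) kW × 12000 h × ₹7.7 = ₹8519.61 + ₹2772 = ₹11291.61
Saving = ₹29752.8 − ₹11291.61 = ₹18461.19

₹18461.19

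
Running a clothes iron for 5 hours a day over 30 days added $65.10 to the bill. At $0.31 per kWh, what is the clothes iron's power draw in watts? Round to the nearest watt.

1400 W

Energy = $65.10 ÷ $0.31/kWh = 210 kWh
Runtime = 5 h/day × 30 days = 150 h
Power = 210 kWh ÷ 150 h = 1.4 kW = 1400 W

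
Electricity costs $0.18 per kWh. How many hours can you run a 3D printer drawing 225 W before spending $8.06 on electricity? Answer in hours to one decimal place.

199.0 h

Energy available = $8.06 ÷ $0.18/kWh = 44.7778 kWh
Hours = 44.7778 kWh ÷ 0.225 kW = 199.0 h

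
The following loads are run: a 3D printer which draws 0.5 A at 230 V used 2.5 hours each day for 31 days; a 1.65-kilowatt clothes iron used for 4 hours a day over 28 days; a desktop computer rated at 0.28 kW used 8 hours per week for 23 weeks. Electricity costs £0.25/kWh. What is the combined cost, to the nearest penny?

£61.31

3D printer: Power = 0.5 A × 230 V = 115 W = 0.115 kW
3D printer: Runtime = 2.5 h/day × 31 days = 77.5 h
3D printer: 0.115 kW × 77.5 h = 8.9125 kWh
clothes iron: Runtime = 4 h/day × 28 days = 112 h
clothes iron: 1.65 kW × 112 h = 184.8 kWh
desktop computer: Runtime = 8 h/week × 23 weeks = 184 h
desktop computer: 0.28 kW × 184 h = 51.52 kWh
Total energy = 245.2325 kWh
Cost = 245.2325 × £0.25 = £61.31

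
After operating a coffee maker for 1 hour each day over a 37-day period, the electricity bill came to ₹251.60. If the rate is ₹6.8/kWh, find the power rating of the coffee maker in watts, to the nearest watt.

1000 W

Energy = ₹251.60 ÷ ₹6.8/kWh = 37 kWh
Runtime = 1 h/day × 37 days = 37 h
Power = 37 kWh ÷ 37 h = 1 kW = 1000 W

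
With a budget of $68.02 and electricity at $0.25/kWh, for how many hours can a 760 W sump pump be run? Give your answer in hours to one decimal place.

Energy available = $68.02 ÷ $0.25/kWh = 272.08 kWh
Hours = 272.08 kWh ÷ 0.76 kW = 358.0 h

358.0 h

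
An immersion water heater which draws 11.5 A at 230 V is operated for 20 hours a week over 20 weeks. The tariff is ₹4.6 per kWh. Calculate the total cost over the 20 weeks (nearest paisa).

Power = 11.5 A × 230 V = 2645 W = 2.645 kW
Runtime = 20 h/week × 20 weeks = 400 h
Energy = 2.645 kW × 400 h = 1058 kWh
Cost = 1058 kWh × ₹4.6/kWh = ₹4866.80

₹4866.80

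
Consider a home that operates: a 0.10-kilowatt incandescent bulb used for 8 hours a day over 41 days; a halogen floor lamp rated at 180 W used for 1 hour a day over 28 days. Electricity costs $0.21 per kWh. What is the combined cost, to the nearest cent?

incandescent bulb: Runtime = 8 h/day × 41 days = 328 h
incandescent bulb: 0.1 kW × 328 h = 32.8 kWh
halogen floor lamp: Runtime = 1 h/day × 28 days = 28 h
halogen floor lamp: 0.18 kW × 28 h = 5.04 kWh
Total energy = 37.84 kWh
Cost = 37.84 × $0.21 = $7.95

$7.95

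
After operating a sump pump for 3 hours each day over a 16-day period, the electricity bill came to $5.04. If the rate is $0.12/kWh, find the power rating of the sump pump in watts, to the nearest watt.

875 W

Energy = $5.04 ÷ $0.12/kWh = 42 kWh
Runtime = 3 h/day × 16 days = 48 h
Power = 42 kWh ÷ 48 h = 0.875 kW = 875 W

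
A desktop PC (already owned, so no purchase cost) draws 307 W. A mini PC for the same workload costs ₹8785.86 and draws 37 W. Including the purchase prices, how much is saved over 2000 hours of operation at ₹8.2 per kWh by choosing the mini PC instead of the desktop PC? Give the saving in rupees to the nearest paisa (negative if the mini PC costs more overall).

-₹4357.86

desktop PC: ₹0.00 + (307/1000) kW × 2000 h × ₹8.2 = ₹0.00 + ₹5034.8 = ₹5034.8
mini PC: ₹8785.86 + (37/1000) kW × 2000 h × ₹8.2 = ₹8785.86 + ₹606.8 = ₹9392.66
Saving = ₹5034.8 − ₹9392.66 = −₹4357.86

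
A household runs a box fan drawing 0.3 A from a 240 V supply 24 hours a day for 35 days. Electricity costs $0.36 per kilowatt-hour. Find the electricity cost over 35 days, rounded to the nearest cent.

$21.77

Power = 0.3 A × 240 V = 72 W = 0.072 kW
Runtime = 24 h × 35 = 840 h
Energy = 0.072 kW × 840 h = 60.48 kWh
Cost = 60.48 kWh × $0.36/kWh = $21.77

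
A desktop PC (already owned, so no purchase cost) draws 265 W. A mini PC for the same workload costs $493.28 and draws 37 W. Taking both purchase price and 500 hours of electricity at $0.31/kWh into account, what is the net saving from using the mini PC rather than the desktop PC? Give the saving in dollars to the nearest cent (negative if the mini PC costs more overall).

desktop PC: $0.00 + (265/1000) kW × 500 h × $0.31 = $0.00 + $41.075 = $41.075
mini PC: $493.28 + (37/1000) kW × 500 h × $0.31 = $493.28 + $5.735 = $499.015
Saving = $41.075 − $499.015 = −$457.94

-$457.94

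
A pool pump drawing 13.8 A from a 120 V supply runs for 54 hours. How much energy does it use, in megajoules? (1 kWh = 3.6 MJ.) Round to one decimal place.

321.9 MJ

Power = 13.8 A × 120 V = 1656 W = 1.656 kW
Energy = 1.656 kW × 54 h = 89.424 kWh
= 89.424 × 3.6 MJ = 321.9 MJ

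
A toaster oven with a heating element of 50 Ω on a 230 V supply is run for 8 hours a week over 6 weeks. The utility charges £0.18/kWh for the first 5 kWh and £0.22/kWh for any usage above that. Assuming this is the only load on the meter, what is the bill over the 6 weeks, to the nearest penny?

£10.97

Power = V²/R = 230²/50 = 1058 W = 1.058 kW
Runtime = 8 h/week × 6 weeks = 48 h
Energy = 1.058 kW × 48 h = 50.784 kWh
Tier 1 (0–5 kWh): 5 × £0.18 = £0.9
Above 5 kWh: 45.784 × £0.22 = £10.07248
Bill = £10.97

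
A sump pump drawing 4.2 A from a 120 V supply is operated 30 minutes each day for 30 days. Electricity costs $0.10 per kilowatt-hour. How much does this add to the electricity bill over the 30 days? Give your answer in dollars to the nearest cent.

$0.76

Power = 4.2 A × 120 V = 504 W = 0.504 kW
Runtime = 30 min × 30 = 900 min = 15 h
Energy = 0.504 kW × 15 h = 7.56 kWh
Cost = 7.56 kWh × $0.10/kWh = $0.76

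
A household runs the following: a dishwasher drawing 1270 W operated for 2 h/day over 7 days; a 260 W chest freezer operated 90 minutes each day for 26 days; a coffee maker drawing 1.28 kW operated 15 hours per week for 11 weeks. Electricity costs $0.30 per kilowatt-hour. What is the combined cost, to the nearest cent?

dishwasher: Runtime = 2 h/day × 7 days = 14 h
dishwasher: 1.27 kW × 14 h = 17.78 kWh
chest freezer: Runtime = 90 min × 26 = 2340 min = 39 h
chest freezer: 0.26 kW × 39 h = 10.14 kWh
coffee maker: Runtime = 15 h/week × 11 weeks = 165 h
coffee maker: 1.28 kW × 165 h = 211.2 kWh
Total energy = 239.12 kWh
Cost = 239.12 × $0.30 = $71.74

$71.74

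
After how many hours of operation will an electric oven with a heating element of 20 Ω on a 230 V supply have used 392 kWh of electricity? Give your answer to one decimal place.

Power = V²/R = 230²/20 = 2645 W = 2.645 kW
Hours = 392 kWh ÷ 2.645 kW = 148.2 h

148.2 h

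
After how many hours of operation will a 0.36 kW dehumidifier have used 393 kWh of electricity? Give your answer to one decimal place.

1091.7 h

Hours = 393 kWh ÷ 0.36 kW = 1091.7 h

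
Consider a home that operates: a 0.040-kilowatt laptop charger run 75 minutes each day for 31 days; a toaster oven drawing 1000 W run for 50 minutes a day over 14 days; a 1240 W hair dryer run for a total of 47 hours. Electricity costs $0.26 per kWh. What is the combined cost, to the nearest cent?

laptop charger: Runtime = 75 min × 31 = 2325 min = 38.75 h
laptop charger: 0.04 kW × 38.75 h = 1.55 kWh
toaster oven: Runtime = 50 min × 14 = 700 min = 11.666666… h
toaster oven: 1 kW × 11.666666… h = 11.666666… kWh
hair dryer: 1.24 kW × 47 h = 58.28 kWh
Total energy = 71.496666… kWh
Cost = 71.496666… × $0.26 = $18.59

$18.59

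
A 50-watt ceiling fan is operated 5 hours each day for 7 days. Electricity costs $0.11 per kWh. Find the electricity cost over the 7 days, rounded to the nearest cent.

$0.19

Runtime = 5 h/day × 7 days = 35 h
Energy = 0.05 kW × 35 h = 1.75 kWh
Cost = 1.75 kWh × $0.11/kWh = $0.19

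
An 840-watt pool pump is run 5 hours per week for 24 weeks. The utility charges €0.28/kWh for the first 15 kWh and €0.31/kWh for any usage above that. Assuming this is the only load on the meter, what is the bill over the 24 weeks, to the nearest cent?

€30.80

Runtime = 5 h/week × 24 weeks = 120 h
Energy = 0.84 kW × 120 h = 100.8 kWh
Tier 1 (0–15 kWh): 15 × €0.28 = €4.2
Above 15 kWh: 85.8 × €0.31 = €26.598
Bill = €30.80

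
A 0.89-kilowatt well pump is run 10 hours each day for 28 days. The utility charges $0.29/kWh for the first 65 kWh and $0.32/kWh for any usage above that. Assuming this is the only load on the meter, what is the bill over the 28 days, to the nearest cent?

$77.79

Runtime = 10 h/day × 28 days = 280 h
Energy = 0.89 kW × 280 h = 249.2 kWh
Tier 1 (0–65 kWh): 65 × $0.29 = $18.85
Above 65 kWh: 184.2 × $0.32 = $58.944
Bill = $77.79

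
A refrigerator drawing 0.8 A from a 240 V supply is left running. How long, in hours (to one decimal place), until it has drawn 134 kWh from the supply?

697.9 h

Power = 0.8 A × 240 V = 192 W = 0.192 kW
Hours = 134 kWh ÷ 0.192 kW = 697.9 h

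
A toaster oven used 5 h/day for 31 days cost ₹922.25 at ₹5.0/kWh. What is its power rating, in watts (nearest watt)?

1190 W

Energy = ₹922.25 ÷ ₹5.0/kWh = 184.45 kWh
Runtime = 5 h/day × 31 days = 155 h
Power = 184.45 kWh ÷ 155 h = 1.19 kW = 1190 W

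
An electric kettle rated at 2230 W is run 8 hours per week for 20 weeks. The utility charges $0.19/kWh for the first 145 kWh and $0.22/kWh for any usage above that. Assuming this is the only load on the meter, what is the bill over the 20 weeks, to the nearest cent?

$74.15

Runtime = 8 h/week × 20 weeks = 160 h
Energy = 2.23 kW × 160 h = 356.8 kWh
Tier 1 (0–145 kWh): 145 × $0.19 = $27.55
Above 145 kWh: 211.8 × $0.22 = $46.596
Bill = $74.15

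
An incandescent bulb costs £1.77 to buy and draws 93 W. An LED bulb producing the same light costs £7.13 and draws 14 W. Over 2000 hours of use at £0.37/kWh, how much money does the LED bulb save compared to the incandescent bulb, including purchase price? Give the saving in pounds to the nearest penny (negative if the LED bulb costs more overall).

£53.10

incandescent bulb: £1.77 + (93/1000) kW × 2000 h × £0.37 = £1.77 + £68.82 = £70.59
LED bulb: £7.13 + (14/1000) kW × 2000 h × £0.37 = £7.13 + £10.36 = £17.49
Saving = £70.59 − £17.49 = £53.1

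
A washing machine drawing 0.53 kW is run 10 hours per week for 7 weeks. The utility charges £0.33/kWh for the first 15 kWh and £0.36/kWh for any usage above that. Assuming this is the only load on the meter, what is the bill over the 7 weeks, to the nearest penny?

Runtime = 10 h/week × 7 weeks = 70 h
Energy = 0.53 kW × 70 h = 37.1 kWh
Tier 1 (0–15 kWh): 15 × £0.33 = £4.95
Above 15 kWh: 22.1 × £0.36 = £7.956
Bill = £12.91

£12.91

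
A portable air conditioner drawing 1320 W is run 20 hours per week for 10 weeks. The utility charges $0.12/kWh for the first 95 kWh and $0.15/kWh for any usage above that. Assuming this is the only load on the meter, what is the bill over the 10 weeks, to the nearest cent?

$36.75

Runtime = 20 h/week × 10 weeks = 200 h
Energy = 1.32 kW × 200 h = 264 kWh
Tier 1 (0–95 kWh): 95 × $0.12 = $11.4
Above 95 kWh: 169 × $0.15 = $25.35
Bill = $36.75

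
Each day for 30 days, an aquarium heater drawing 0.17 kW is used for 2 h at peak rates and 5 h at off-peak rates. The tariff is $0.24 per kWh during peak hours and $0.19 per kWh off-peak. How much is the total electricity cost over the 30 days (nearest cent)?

$7.29

Peak energy = 0.17 kW × 2 h × 30 = 10.2 kWh
Off-peak energy = 0.17 kW × 5 h × 30 = 25.5 kWh
Cost = 10.2 × $0.24 + 25.5 × $0.19 = $2.448 + $4.845 = $7.29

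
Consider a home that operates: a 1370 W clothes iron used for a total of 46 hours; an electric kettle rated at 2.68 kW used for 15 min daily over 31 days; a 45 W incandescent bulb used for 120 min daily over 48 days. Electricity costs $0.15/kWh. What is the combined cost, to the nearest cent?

clothes iron: 1.37 kW × 46 h = 63.02 kWh
electric kettle: Runtime = 15 min × 31 = 465 min = 7.75 h
electric kettle: 2.68 kW × 7.75 h = 20.77 kWh
incandescent bulb: Runtime = 120 min × 48 = 5760 min = 96 h
incandescent bulb: 0.045 kW × 96 h = 4.32 kWh
Total energy = 88.11 kWh
Cost = 88.11 × $0.15 = $13.22

$13.22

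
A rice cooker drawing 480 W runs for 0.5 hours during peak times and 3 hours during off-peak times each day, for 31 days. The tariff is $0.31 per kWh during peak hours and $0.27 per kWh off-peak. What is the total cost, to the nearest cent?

$14.36

Peak energy = 0.48 kW × 0.5 h × 31 = 7.44 kWh
Off-peak energy = 0.48 kW × 3 h × 31 = 44.64 kWh
Cost = 7.44 × $0.31 + 44.64 × $0.27 = $2.3064 + $12.0528 = $14.36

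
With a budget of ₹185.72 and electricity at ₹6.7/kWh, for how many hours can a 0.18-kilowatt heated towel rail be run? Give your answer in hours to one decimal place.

Energy available = ₹185.72 ÷ ₹6.7/kWh = 27.7194 kWh
Hours = 27.7194 kWh ÷ 0.18 kW = 154.0 h

154.0 h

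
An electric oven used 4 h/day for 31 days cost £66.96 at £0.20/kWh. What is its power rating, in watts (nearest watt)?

2700 W

Energy = £66.96 ÷ £0.20/kWh = 334.8 kWh
Runtime = 4 h/day × 31 days = 124 h
Power = 334.8 kWh ÷ 124 h = 2.7 kW = 2700 W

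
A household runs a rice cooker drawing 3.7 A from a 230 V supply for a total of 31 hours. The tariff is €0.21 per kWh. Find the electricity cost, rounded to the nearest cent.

Power = 3.7 A × 230 V = 851 W = 0.851 kW
Energy = 0.851 kW × 31 h = 26.381 kWh
Cost = 26.381 kWh × €0.21/kWh = €5.54

€5.54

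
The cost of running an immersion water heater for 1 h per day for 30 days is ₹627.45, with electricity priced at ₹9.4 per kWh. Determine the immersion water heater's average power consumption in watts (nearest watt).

Energy = ₹627.45 ÷ ₹9.4/kWh = 66.75 kWh
Runtime = 1 h/day × 30 days = 30 h
Power = 66.75 kWh ÷ 30 h = 2.225 kW = 2225 W

2225 W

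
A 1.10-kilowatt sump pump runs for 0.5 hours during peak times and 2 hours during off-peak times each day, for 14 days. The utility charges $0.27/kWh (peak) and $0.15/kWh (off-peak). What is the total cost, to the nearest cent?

$6.70

Peak energy = 1.1 kW × 0.5 h × 14 = 7.7 kWh
Off-peak energy = 1.1 kW × 2 h × 14 = 30.8 kWh
Cost = 7.7 × $0.27 + 30.8 × $0.15 = $2.079 + $4.62 = $6.70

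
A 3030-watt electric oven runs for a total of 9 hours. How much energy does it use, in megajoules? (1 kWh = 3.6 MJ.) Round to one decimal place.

Energy = 3.03 kW × 9 h = 27.27 kWh
= 27.27 × 3.6 MJ = 98.2 MJ

98.2 MJ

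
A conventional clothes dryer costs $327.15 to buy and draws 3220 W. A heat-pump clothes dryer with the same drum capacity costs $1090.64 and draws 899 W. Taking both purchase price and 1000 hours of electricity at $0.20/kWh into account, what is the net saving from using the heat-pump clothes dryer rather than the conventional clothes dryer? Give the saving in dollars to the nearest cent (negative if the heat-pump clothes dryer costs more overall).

-$299.29

conventional clothes dryer: $327.15 + (3220/1000) kW × 1000 h × $0.20 = $327.15 + $644 = $971.15
heat-pump clothes dryer: $1090.64 + (899/1000) kW × 1000 h × $0.20 = $1090.64 + $179.8 = $1270.44
Saving = $971.15 − $1270.44 = −$299.29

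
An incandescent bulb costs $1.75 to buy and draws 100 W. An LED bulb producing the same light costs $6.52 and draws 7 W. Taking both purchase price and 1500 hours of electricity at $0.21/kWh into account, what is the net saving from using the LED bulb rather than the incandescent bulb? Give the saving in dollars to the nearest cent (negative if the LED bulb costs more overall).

incandescent bulb: $1.75 + (100/1000) kW × 1500 h × $0.21 = $1.75 + $31.5 = $33.25
LED bulb: $6.52 + (7/1000) kW × 1500 h × $0.21 = $6.52 + $2.205 = $8.725
Saving = $33.25 − $8.725 = $24.525 → $24.53

$24.53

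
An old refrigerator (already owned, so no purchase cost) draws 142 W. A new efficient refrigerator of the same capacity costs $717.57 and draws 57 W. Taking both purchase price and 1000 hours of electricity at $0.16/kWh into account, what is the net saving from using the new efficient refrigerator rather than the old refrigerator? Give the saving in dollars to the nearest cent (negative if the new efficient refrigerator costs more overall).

old refrigerator: $0.00 + (142/1000) kW × 1000 h × $0.16 = $0.00 + $22.72 = $22.72
new efficient refrigerator: $717.57 + (57/1000) kW × 1000 h × $0.16 = $717.57 + $9.12 = $726.69
Saving = $22.72 − $726.69 = −$703.97

-$703.97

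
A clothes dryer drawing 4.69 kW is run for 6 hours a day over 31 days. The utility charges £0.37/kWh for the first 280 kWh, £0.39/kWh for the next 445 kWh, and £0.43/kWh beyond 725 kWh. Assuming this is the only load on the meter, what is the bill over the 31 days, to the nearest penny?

Runtime = 6 h/day × 31 days = 186 h
Energy = 4.69 kW × 186 h = 872.34 kWh
Tier 1 (0–280 kWh): 280 × £0.37 = £103.6
Tier 2 (280–725 kWh): 445 × £0.39 = £173.55
Above 725 kWh: 147.34 × £0.43 = £63.3562
Bill = £340.51

£340.51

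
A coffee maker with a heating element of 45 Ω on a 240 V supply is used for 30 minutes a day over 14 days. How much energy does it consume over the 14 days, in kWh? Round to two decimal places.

8.96 kWh

Power = V²/R = 240²/45 = 1280 W = 1.28 kW
Runtime = 30 min × 14 = 420 min = 7 h
Energy = 1.28 kW × 7 h = 8.96 kWh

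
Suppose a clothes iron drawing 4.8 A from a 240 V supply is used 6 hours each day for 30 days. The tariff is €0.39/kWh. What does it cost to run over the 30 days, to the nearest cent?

Power = 4.8 A × 240 V = 1152 W = 1.152 kW
Runtime = 6 h/day × 30 days = 180 h
Energy = 1.152 kW × 180 h = 207.36 kWh
Cost = 207.36 kWh × €0.39/kWh = €80.87

€80.87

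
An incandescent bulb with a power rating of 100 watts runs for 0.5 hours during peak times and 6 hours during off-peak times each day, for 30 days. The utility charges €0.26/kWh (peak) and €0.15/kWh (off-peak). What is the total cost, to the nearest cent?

€3.09

Peak energy = 0.1 kW × 0.5 h × 30 = 1.5 kWh
Off-peak energy = 0.1 kW × 6 h × 30 = 18 kWh
Cost = 1.5 × €0.26 + 18 × €0.15 = €0.39 + €2.7 = €3.09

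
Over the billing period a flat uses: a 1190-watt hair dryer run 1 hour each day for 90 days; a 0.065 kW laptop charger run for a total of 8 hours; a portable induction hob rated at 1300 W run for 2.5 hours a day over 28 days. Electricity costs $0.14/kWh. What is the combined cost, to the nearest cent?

$27.81

hair dryer: Runtime = 1 h/day × 90 days = 90 h
hair dryer: 1.19 kW × 90 h = 107.1 kWh
laptop charger: 0.065 kW × 8 h = 0.52 kWh
portable induction hob: Runtime = 2.5 h/day × 28 days = 70 h
portable induction hob: 1.3 kW × 70 h = 91 kWh
Total energy = 198.62 kWh
Cost = 198.62 × $0.14 = $27.81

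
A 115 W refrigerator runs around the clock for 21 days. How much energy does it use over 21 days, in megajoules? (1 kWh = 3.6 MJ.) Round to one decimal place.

208.7 MJ

Runtime = 24 h × 21 = 504 h
Energy = 0.115 kW × 504 h = 57.96 kWh
= 57.96 × 3.6 MJ = 208.7 MJ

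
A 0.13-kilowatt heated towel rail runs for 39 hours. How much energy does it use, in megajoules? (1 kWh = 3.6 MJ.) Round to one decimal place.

Energy = 0.13 kW × 39 h = 5.07 kWh
= 5.07 × 3.6 MJ = 18.3 MJ

18.3 MJ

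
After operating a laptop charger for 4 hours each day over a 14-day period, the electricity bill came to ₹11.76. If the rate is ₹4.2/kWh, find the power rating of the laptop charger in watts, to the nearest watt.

Energy = ₹11.76 ÷ ₹4.2/kWh = 2.8 kWh
Runtime = 4 h/day × 14 days = 56 h
Power = 2.8 kWh ÷ 56 h = 0.05 kW = 50 W

50 W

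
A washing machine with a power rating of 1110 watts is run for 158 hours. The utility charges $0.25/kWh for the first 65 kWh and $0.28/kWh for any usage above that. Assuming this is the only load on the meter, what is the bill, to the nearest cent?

$47.16

Energy = 1.11 kW × 158 h = 175.38 kWh
Tier 1 (0–65 kWh): 65 × $0.25 = $16.25
Above 65 kWh: 110.38 × $0.28 = $30.9064
Bill = $47.16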